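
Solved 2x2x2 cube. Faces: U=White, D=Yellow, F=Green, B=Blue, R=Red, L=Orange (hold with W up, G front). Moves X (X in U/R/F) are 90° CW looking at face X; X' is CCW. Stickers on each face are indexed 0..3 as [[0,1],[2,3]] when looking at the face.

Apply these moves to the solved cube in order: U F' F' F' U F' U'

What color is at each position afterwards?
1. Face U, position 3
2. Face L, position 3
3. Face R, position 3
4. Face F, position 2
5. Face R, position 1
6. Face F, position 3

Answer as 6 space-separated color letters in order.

Answer: O G R W R G

Derivation:
After move 1 (U): U=WWWW F=RRGG R=BBRR B=OOBB L=GGOO
After move 2 (F'): F=RGRG U=WWBR R=YBYR D=GOYY L=GWOW
After move 3 (F'): F=GGRR U=WWYY R=OBGR D=WWYY L=GROB
After move 4 (F'): F=GRGR U=WWOG R=WBWR D=RBYY L=GYOY
After move 5 (U): U=OWGW F=WBGR R=OOWR B=GYBB L=GROY
After move 6 (F'): F=BRWG U=OWOW R=BORR D=RYYY L=GWOG
After move 7 (U'): U=WWOO F=GWWG R=BRRR B=BOBB L=GYOG
Query 1: U[3] = O
Query 2: L[3] = G
Query 3: R[3] = R
Query 4: F[2] = W
Query 5: R[1] = R
Query 6: F[3] = G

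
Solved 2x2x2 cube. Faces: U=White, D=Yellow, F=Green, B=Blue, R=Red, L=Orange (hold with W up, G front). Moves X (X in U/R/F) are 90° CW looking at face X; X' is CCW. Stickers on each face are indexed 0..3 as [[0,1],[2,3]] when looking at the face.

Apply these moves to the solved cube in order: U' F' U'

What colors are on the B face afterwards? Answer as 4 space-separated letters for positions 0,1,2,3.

After move 1 (U'): U=WWWW F=OOGG R=GGRR B=RRBB L=BBOO
After move 2 (F'): F=OGOG U=WWGR R=YGYR D=BOYY L=BWOW
After move 3 (U'): U=WRWG F=BWOG R=OGYR B=YGBB L=RROW
Query: B face = YGBB

Answer: Y G B B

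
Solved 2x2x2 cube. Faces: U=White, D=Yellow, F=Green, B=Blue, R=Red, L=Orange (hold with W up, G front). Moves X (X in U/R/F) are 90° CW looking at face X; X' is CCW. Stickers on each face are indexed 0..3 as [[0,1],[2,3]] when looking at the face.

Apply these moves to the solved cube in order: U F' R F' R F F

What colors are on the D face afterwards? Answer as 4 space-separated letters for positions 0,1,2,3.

Answer: R Y Y R

Derivation:
After move 1 (U): U=WWWW F=RRGG R=BBRR B=OOBB L=GGOO
After move 2 (F'): F=RGRG U=WWBR R=YBYR D=GOYY L=GWOW
After move 3 (R): R=YYRB U=WGBG F=RORY D=GBYO B=ROWB
After move 4 (F'): F=OYRR U=WGYR R=BYGB D=WWYO L=GGOB
After move 5 (R): R=GBBY U=WYYR F=OWRO D=WWYR B=ROGB
After move 6 (F): F=ROOW U=WYBG R=YBRY D=BGYR L=GWOW
After move 7 (F): F=ORWO U=WYWW R=BBGY D=RYYR L=GBOG
Query: D face = RYYR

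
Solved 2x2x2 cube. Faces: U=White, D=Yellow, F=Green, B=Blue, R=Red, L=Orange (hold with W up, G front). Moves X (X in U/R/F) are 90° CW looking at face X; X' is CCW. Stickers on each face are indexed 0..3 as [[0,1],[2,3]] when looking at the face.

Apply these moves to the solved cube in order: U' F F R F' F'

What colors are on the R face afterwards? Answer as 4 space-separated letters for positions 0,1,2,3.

After move 1 (U'): U=WWWW F=OOGG R=GGRR B=RRBB L=BBOO
After move 2 (F): F=GOGO U=WWOB R=WGWR D=RGYY L=BYOY
After move 3 (F): F=GGOO U=WWYY R=OGBR D=WWYY L=BROG
After move 4 (R): R=BORG U=WGYO F=GWOY D=WBYR B=YRWB
After move 5 (F'): F=WYGO U=WGBR R=BOWG D=RGYR L=BOOY
After move 6 (F'): F=YOWG U=WGBW R=GORG D=OYYR L=BROB
Query: R face = GORG

Answer: G O R G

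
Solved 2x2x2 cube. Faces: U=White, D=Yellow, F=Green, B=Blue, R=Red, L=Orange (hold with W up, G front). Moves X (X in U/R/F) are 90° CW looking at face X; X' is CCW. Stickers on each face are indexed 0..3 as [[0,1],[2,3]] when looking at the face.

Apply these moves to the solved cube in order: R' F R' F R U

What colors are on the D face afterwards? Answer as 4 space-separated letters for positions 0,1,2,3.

After move 1 (R'): R=RRRR U=WBWB F=GWGW D=YGYG B=YBYB
After move 2 (F): F=GGWW U=WBOO R=WRBR D=RRYG L=OYOG
After move 3 (R'): R=RRWB U=WYOY F=GBWO D=RGYW B=GBRB
After move 4 (F): F=WGOB U=WYGY R=ORYB D=WRYW L=OROG
After move 5 (R): R=YOBR U=WGGB F=WROW D=WRYG B=YBYB
After move 6 (U): U=GWBG F=YOOW R=YBBR B=ORYB L=WROG
Query: D face = WRYG

Answer: W R Y G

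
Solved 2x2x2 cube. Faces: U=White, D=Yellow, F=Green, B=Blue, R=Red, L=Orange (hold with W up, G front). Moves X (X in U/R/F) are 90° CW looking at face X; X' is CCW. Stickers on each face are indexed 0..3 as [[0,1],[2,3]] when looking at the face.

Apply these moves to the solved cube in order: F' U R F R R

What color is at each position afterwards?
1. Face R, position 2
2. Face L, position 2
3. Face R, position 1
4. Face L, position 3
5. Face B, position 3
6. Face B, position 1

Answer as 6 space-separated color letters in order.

After move 1 (F'): F=GGGG U=WWRR R=YRYR D=OOYY L=OWOW
After move 2 (U): U=RWRW F=YRGG R=BBYR B=OWBB L=GGOW
After move 3 (R): R=YBRB U=RRRG F=YOGY D=OBYO B=WWWB
After move 4 (F): F=GYYO U=RRWG R=RBGB D=RYYO L=GOOB
After move 5 (R): R=GRBB U=RYWO F=GYYO D=RWYW B=GWRB
After move 6 (R): R=BGBR U=RYWO F=GWYW D=RRYG B=OWYB
Query 1: R[2] = B
Query 2: L[2] = O
Query 3: R[1] = G
Query 4: L[3] = B
Query 5: B[3] = B
Query 6: B[1] = W

Answer: B O G B B W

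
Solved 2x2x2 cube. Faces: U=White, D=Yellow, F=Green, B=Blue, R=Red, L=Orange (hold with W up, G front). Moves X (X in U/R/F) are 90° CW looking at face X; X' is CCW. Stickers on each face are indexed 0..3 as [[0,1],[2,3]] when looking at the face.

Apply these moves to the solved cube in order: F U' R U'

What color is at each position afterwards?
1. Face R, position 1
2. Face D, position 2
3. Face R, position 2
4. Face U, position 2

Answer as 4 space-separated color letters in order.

Answer: R Y R W

Derivation:
After move 1 (F): F=GGGG U=WWOO R=WRWR D=RRYY L=OYOY
After move 2 (U'): U=WOWO F=OYGG R=GGWR B=WRBB L=BBOY
After move 3 (R): R=WGRG U=WYWG F=ORGY D=RBYW B=OROB
After move 4 (U'): U=YGWW F=BBGY R=ORRG B=WGOB L=OROY
Query 1: R[1] = R
Query 2: D[2] = Y
Query 3: R[2] = R
Query 4: U[2] = W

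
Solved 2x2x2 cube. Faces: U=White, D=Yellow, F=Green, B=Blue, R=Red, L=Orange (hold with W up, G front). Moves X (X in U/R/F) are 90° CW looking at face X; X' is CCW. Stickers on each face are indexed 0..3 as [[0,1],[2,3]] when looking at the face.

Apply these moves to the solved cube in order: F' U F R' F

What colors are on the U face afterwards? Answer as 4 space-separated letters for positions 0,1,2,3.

Answer: R B O O

Derivation:
After move 1 (F'): F=GGGG U=WWRR R=YRYR D=OOYY L=OWOW
After move 2 (U): U=RWRW F=YRGG R=BBYR B=OWBB L=GGOW
After move 3 (F): F=GYGR U=RWWG R=RBWR D=YBYY L=GOOO
After move 4 (R'): R=BRRW U=RBWO F=GWGG D=YYYR B=YWBB
After move 5 (F): F=GGGW U=RBOO R=WROW D=RBYR L=GYOY
Query: U face = RBOO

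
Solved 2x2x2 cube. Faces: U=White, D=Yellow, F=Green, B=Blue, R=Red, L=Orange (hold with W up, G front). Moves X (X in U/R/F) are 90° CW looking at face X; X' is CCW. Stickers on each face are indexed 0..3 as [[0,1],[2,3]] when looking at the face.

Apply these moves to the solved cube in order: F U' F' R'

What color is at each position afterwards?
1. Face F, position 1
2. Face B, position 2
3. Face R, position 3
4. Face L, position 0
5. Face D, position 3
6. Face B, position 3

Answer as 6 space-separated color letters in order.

After move 1 (F): F=GGGG U=WWOO R=WRWR D=RRYY L=OYOY
After move 2 (U'): U=WOWO F=OYGG R=GGWR B=WRBB L=BBOY
After move 3 (F'): F=YGOG U=WOGW R=RGRR D=BYYY L=BOOW
After move 4 (R'): R=GRRR U=WBGW F=YOOW D=BGYG B=YRYB
Query 1: F[1] = O
Query 2: B[2] = Y
Query 3: R[3] = R
Query 4: L[0] = B
Query 5: D[3] = G
Query 6: B[3] = B

Answer: O Y R B G B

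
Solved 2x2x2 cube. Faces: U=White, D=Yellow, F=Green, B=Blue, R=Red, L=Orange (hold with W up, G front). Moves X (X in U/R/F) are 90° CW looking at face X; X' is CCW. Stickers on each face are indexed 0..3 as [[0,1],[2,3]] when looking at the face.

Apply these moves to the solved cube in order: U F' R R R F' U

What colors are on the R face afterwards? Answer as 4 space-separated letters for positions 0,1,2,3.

After move 1 (U): U=WWWW F=RRGG R=BBRR B=OOBB L=GGOO
After move 2 (F'): F=RGRG U=WWBR R=YBYR D=GOYY L=GWOW
After move 3 (R): R=YYRB U=WGBG F=RORY D=GBYO B=ROWB
After move 4 (R): R=RYBY U=WOBY F=RBRO D=GWYR B=GOGB
After move 5 (R): R=BRYY U=WBBO F=RWRR D=GGYG B=YOOB
After move 6 (F'): F=WRRR U=WBBY R=GRGY D=WWYG L=GOOB
After move 7 (U): U=BWYB F=GRRR R=YOGY B=GOOB L=WROB
Query: R face = YOGY

Answer: Y O G Y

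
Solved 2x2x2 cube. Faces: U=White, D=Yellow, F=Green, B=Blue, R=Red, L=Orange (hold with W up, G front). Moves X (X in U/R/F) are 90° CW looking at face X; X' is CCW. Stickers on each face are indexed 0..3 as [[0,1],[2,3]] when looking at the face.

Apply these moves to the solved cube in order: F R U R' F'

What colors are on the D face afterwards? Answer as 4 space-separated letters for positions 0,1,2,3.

Answer: R Y Y Y

Derivation:
After move 1 (F): F=GGGG U=WWOO R=WRWR D=RRYY L=OYOY
After move 2 (R): R=WWRR U=WGOG F=GRGY D=RBYB B=OBWB
After move 3 (U): U=OWGG F=WWGY R=OBRR B=OYWB L=GROY
After move 4 (R'): R=BROR U=OWGO F=WWGG D=RWYY B=BYBB
After move 5 (F'): F=WGWG U=OWBO R=WRRR D=RYYY L=GOOG
Query: D face = RYYY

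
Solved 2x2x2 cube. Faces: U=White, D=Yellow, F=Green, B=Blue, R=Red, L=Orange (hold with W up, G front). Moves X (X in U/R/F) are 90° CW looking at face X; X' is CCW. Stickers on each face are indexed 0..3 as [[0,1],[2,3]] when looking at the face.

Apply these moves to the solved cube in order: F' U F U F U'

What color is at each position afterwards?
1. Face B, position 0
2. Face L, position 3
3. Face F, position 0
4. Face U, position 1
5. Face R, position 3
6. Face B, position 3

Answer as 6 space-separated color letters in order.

Answer: G B G Y R B

Derivation:
After move 1 (F'): F=GGGG U=WWRR R=YRYR D=OOYY L=OWOW
After move 2 (U): U=RWRW F=YRGG R=BBYR B=OWBB L=GGOW
After move 3 (F): F=GYGR U=RWWG R=RBWR D=YBYY L=GOOO
After move 4 (U): U=WRGW F=RBGR R=OWWR B=GOBB L=GYOO
After move 5 (F): F=GRRB U=WROY R=GWWR D=WOYY L=GYOB
After move 6 (U'): U=RYWO F=GYRB R=GRWR B=GWBB L=GOOB
Query 1: B[0] = G
Query 2: L[3] = B
Query 3: F[0] = G
Query 4: U[1] = Y
Query 5: R[3] = R
Query 6: B[3] = B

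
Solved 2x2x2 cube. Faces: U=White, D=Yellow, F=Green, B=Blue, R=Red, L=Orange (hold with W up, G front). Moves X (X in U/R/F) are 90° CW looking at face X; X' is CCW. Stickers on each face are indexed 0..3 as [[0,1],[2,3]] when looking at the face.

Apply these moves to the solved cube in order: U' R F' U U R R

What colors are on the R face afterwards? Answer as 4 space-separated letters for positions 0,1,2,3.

Answer: G Y G B

Derivation:
After move 1 (U'): U=WWWW F=OOGG R=GGRR B=RRBB L=BBOO
After move 2 (R): R=RGRG U=WOWG F=OYGY D=YBYR B=WRWB
After move 3 (F'): F=YYOG U=WORR R=BGYG D=BOYR L=BGOW
After move 4 (U): U=RWRO F=BGOG R=WRYG B=BGWB L=YYOW
After move 5 (U): U=RROW F=WROG R=BGYG B=YYWB L=BGOW
After move 6 (R): R=YBGG U=RROG F=WOOR D=BWYY B=WYRB
After move 7 (R): R=GYGB U=ROOR F=WWOY D=BRYW B=GYRB
Query: R face = GYGB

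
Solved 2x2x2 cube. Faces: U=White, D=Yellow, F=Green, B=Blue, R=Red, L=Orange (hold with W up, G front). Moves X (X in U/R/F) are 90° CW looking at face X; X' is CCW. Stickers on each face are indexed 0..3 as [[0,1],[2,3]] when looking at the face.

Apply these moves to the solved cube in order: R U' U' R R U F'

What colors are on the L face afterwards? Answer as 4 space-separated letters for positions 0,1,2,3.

After move 1 (R): R=RRRR U=WGWG F=GYGY D=YBYB B=WBWB
After move 2 (U'): U=GGWW F=OOGY R=GYRR B=RRWB L=WBOO
After move 3 (U'): U=GWGW F=WBGY R=OORR B=GYWB L=RROO
After move 4 (R): R=RORO U=GBGY F=WBGB D=YWYG B=WYWB
After move 5 (R): R=RROO U=GBGB F=WWGG D=YWYW B=YYBB
After move 6 (U): U=GGBB F=RRGG R=YYOO B=RRBB L=WWOO
After move 7 (F'): F=RGRG U=GGYO R=WYYO D=WOYW L=WBOB
Query: L face = WBOB

Answer: W B O B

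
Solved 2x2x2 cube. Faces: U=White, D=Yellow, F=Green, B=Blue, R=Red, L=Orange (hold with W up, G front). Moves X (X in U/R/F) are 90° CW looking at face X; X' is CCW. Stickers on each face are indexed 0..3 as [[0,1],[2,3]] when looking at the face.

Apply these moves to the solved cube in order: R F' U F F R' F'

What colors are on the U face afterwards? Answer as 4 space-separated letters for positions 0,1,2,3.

After move 1 (R): R=RRRR U=WGWG F=GYGY D=YBYB B=WBWB
After move 2 (F'): F=YYGG U=WGRR R=BRYR D=OOYB L=OGOW
After move 3 (U): U=RWRG F=BRGG R=WBYR B=OGWB L=YYOW
After move 4 (F): F=GBGR U=RWWY R=RBGR D=YWYB L=YOOO
After move 5 (F): F=GGRB U=RWOO R=WBYR D=GRYB L=YYOW
After move 6 (R'): R=BRWY U=RWOO F=GWRO D=GGYB B=BGRB
After move 7 (F'): F=WOGR U=RWBW R=GRGY D=YWYB L=YOOO
Query: U face = RWBW

Answer: R W B W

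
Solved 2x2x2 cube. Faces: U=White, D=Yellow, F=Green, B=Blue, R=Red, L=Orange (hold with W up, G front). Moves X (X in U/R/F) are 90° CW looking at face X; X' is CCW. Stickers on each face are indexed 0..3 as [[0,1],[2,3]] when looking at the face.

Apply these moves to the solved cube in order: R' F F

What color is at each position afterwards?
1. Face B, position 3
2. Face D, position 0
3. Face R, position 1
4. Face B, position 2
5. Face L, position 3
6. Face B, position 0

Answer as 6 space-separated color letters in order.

Answer: B B R Y R Y

Derivation:
After move 1 (R'): R=RRRR U=WBWB F=GWGW D=YGYG B=YBYB
After move 2 (F): F=GGWW U=WBOO R=WRBR D=RRYG L=OYOG
After move 3 (F): F=WGWG U=WBGY R=OROR D=BWYG L=OROR
Query 1: B[3] = B
Query 2: D[0] = B
Query 3: R[1] = R
Query 4: B[2] = Y
Query 5: L[3] = R
Query 6: B[0] = Y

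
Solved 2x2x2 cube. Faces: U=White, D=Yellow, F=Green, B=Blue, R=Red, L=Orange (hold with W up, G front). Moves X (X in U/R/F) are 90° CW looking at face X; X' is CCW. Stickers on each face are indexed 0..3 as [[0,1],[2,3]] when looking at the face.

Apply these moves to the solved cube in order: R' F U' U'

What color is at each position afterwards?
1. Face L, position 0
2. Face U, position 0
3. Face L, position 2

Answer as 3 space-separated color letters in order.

After move 1 (R'): R=RRRR U=WBWB F=GWGW D=YGYG B=YBYB
After move 2 (F): F=GGWW U=WBOO R=WRBR D=RRYG L=OYOG
After move 3 (U'): U=BOWO F=OYWW R=GGBR B=WRYB L=YBOG
After move 4 (U'): U=OOBW F=YBWW R=OYBR B=GGYB L=WROG
Query 1: L[0] = W
Query 2: U[0] = O
Query 3: L[2] = O

Answer: W O O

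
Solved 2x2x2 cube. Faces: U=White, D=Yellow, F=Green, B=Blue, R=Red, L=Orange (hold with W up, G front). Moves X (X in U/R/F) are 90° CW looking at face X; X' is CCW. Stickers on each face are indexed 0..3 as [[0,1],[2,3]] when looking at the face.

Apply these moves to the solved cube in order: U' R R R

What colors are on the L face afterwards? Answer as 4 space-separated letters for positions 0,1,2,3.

After move 1 (U'): U=WWWW F=OOGG R=GGRR B=RRBB L=BBOO
After move 2 (R): R=RGRG U=WOWG F=OYGY D=YBYR B=WRWB
After move 3 (R): R=RRGG U=WYWY F=OBGR D=YWYW B=GROB
After move 4 (R): R=GRGR U=WBWR F=OWGW D=YOYG B=YRYB
Query: L face = BBOO

Answer: B B O O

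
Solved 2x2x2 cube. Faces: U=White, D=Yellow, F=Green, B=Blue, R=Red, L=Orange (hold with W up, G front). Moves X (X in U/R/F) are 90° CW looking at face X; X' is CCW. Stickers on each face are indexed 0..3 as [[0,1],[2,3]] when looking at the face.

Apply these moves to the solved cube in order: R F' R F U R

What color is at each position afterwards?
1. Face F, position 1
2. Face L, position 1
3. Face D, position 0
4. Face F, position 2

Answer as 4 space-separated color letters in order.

Answer: Y Y R B

Derivation:
After move 1 (R): R=RRRR U=WGWG F=GYGY D=YBYB B=WBWB
After move 2 (F'): F=YYGG U=WGRR R=BRYR D=OOYB L=OGOW
After move 3 (R): R=YBRR U=WYRG F=YOGB D=OWYW B=RBGB
After move 4 (F): F=GYBO U=WYWG R=RBGR D=RYYW L=OOOW
After move 5 (U): U=WWGY F=RBBO R=RBGR B=OOGB L=GYOW
After move 6 (R): R=GRRB U=WBGO F=RYBW D=RGYO B=YOWB
Query 1: F[1] = Y
Query 2: L[1] = Y
Query 3: D[0] = R
Query 4: F[2] = B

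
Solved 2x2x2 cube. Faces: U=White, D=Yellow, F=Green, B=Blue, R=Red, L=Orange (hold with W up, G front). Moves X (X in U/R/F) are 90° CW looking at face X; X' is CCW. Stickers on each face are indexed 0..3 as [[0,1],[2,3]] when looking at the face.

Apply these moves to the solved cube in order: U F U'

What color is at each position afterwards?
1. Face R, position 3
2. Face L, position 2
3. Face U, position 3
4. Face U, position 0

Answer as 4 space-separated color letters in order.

After move 1 (U): U=WWWW F=RRGG R=BBRR B=OOBB L=GGOO
After move 2 (F): F=GRGR U=WWOG R=WBWR D=RBYY L=GYOY
After move 3 (U'): U=WGWO F=GYGR R=GRWR B=WBBB L=OOOY
Query 1: R[3] = R
Query 2: L[2] = O
Query 3: U[3] = O
Query 4: U[0] = W

Answer: R O O W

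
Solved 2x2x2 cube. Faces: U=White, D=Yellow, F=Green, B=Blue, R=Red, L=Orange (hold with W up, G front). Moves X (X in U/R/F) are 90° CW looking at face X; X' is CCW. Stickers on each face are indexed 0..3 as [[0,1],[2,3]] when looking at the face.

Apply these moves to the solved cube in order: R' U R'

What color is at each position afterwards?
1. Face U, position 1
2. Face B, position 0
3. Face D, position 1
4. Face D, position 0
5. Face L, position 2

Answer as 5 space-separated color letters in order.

After move 1 (R'): R=RRRR U=WBWB F=GWGW D=YGYG B=YBYB
After move 2 (U): U=WWBB F=RRGW R=YBRR B=OOYB L=GWOO
After move 3 (R'): R=BRYR U=WYBO F=RWGB D=YRYW B=GOGB
Query 1: U[1] = Y
Query 2: B[0] = G
Query 3: D[1] = R
Query 4: D[0] = Y
Query 5: L[2] = O

Answer: Y G R Y O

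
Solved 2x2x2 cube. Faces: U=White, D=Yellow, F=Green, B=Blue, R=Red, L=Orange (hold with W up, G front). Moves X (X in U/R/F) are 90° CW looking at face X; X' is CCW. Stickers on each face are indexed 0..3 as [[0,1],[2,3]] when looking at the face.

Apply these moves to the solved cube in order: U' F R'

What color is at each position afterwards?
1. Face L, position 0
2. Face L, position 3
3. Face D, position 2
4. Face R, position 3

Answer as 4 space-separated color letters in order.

After move 1 (U'): U=WWWW F=OOGG R=GGRR B=RRBB L=BBOO
After move 2 (F): F=GOGO U=WWOB R=WGWR D=RGYY L=BYOY
After move 3 (R'): R=GRWW U=WBOR F=GWGB D=ROYO B=YRGB
Query 1: L[0] = B
Query 2: L[3] = Y
Query 3: D[2] = Y
Query 4: R[3] = W

Answer: B Y Y W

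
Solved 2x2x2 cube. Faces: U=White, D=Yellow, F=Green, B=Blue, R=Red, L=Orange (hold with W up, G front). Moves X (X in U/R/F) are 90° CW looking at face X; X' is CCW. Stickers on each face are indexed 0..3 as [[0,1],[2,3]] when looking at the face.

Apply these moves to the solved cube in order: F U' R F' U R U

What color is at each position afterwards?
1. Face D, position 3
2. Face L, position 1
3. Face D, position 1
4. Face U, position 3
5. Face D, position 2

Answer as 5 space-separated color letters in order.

Answer: B Y O G Y

Derivation:
After move 1 (F): F=GGGG U=WWOO R=WRWR D=RRYY L=OYOY
After move 2 (U'): U=WOWO F=OYGG R=GGWR B=WRBB L=BBOY
After move 3 (R): R=WGRG U=WYWG F=ORGY D=RBYW B=OROB
After move 4 (F'): F=RYOG U=WYWR R=BGRG D=BYYW L=BGOW
After move 5 (U): U=WWRY F=BGOG R=ORRG B=BGOB L=RYOW
After move 6 (R): R=ROGR U=WGRG F=BYOW D=BOYB B=YGWB
After move 7 (U): U=RWGG F=ROOW R=YGGR B=RYWB L=BYOW
Query 1: D[3] = B
Query 2: L[1] = Y
Query 3: D[1] = O
Query 4: U[3] = G
Query 5: D[2] = Y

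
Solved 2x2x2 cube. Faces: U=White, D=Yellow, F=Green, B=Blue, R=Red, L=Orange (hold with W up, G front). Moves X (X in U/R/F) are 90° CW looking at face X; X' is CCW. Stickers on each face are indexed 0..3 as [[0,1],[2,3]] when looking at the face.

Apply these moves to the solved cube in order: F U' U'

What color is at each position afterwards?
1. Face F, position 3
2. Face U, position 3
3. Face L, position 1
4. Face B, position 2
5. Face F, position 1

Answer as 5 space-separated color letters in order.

Answer: G W R B B

Derivation:
After move 1 (F): F=GGGG U=WWOO R=WRWR D=RRYY L=OYOY
After move 2 (U'): U=WOWO F=OYGG R=GGWR B=WRBB L=BBOY
After move 3 (U'): U=OOWW F=BBGG R=OYWR B=GGBB L=WROY
Query 1: F[3] = G
Query 2: U[3] = W
Query 3: L[1] = R
Query 4: B[2] = B
Query 5: F[1] = B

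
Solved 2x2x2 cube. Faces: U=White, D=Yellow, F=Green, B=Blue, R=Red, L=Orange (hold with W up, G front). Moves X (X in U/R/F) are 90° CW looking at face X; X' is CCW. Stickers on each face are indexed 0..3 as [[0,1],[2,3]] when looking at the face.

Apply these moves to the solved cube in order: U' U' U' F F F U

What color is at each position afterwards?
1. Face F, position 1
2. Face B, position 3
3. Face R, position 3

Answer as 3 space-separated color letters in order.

After move 1 (U'): U=WWWW F=OOGG R=GGRR B=RRBB L=BBOO
After move 2 (U'): U=WWWW F=BBGG R=OORR B=GGBB L=RROO
After move 3 (U'): U=WWWW F=RRGG R=BBRR B=OOBB L=GGOO
After move 4 (F): F=GRGR U=WWOG R=WBWR D=RBYY L=GYOY
After move 5 (F): F=GGRR U=WWYY R=OBGR D=WWYY L=GROB
After move 6 (F): F=RGRG U=WWBR R=YBYR D=GOYY L=GWOW
After move 7 (U): U=BWRW F=YBRG R=OOYR B=GWBB L=RGOW
Query 1: F[1] = B
Query 2: B[3] = B
Query 3: R[3] = R

Answer: B B R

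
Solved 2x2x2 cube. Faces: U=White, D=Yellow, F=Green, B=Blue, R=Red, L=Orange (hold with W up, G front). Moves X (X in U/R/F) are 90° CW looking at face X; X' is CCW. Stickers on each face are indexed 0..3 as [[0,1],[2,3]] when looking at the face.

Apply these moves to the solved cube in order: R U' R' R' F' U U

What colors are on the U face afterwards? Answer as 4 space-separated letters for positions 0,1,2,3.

After move 1 (R): R=RRRR U=WGWG F=GYGY D=YBYB B=WBWB
After move 2 (U'): U=GGWW F=OOGY R=GYRR B=RRWB L=WBOO
After move 3 (R'): R=YRGR U=GWWR F=OGGW D=YOYY B=BRBB
After move 4 (R'): R=RRYG U=GBWB F=OWGR D=YGYW B=YROB
After move 5 (F'): F=WROG U=GBRY R=GRYG D=BOYW L=WBOW
After move 6 (U): U=RGYB F=GROG R=YRYG B=WBOB L=WROW
After move 7 (U): U=YRBG F=YROG R=WBYG B=WROB L=GROW
Query: U face = YRBG

Answer: Y R B G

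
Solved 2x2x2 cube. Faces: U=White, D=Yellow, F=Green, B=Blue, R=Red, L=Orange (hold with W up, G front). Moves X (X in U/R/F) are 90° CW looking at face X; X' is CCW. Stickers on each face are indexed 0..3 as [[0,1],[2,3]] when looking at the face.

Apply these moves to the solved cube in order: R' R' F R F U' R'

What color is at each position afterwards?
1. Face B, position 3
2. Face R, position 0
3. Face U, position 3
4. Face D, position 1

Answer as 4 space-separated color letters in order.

After move 1 (R'): R=RRRR U=WBWB F=GWGW D=YGYG B=YBYB
After move 2 (R'): R=RRRR U=WYWY F=GBGB D=YWYW B=GBGB
After move 3 (F): F=GGBB U=WYOO R=WRYR D=RRYW L=OYOW
After move 4 (R): R=YWRR U=WGOB F=GRBW D=RGYG B=OBYB
After move 5 (F): F=BGWR U=WGWY R=OWBR D=RYYG L=OROG
After move 6 (U'): U=GYWW F=ORWR R=BGBR B=OWYB L=OBOG
After move 7 (R'): R=GRBB U=GYWO F=OYWW D=RRYR B=GWYB
Query 1: B[3] = B
Query 2: R[0] = G
Query 3: U[3] = O
Query 4: D[1] = R

Answer: B G O R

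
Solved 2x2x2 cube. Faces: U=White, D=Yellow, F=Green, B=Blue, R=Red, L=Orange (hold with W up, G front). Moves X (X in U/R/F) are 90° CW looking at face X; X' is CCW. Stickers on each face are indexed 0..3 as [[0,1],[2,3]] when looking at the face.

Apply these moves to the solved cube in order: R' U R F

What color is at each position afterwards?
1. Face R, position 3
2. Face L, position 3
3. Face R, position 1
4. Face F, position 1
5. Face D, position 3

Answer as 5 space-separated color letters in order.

Answer: B Y Y R O

Derivation:
After move 1 (R'): R=RRRR U=WBWB F=GWGW D=YGYG B=YBYB
After move 2 (U): U=WWBB F=RRGW R=YBRR B=OOYB L=GWOO
After move 3 (R): R=RYRB U=WRBW F=RGGG D=YYYO B=BOWB
After move 4 (F): F=GRGG U=WROW R=BYWB D=RRYO L=GYOY
Query 1: R[3] = B
Query 2: L[3] = Y
Query 3: R[1] = Y
Query 4: F[1] = R
Query 5: D[3] = O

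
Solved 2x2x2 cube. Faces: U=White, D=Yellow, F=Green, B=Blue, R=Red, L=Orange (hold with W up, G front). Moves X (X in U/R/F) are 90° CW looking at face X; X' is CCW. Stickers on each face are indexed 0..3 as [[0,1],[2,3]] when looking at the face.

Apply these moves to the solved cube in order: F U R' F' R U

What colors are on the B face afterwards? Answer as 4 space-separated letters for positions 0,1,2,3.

After move 1 (F): F=GGGG U=WWOO R=WRWR D=RRYY L=OYOY
After move 2 (U): U=OWOW F=WRGG R=BBWR B=OYBB L=GGOY
After move 3 (R'): R=BRBW U=OBOO F=WWGW D=RRYG B=YYRB
After move 4 (F'): F=WWWG U=OBBB R=RRRW D=GYYG L=GOOO
After move 5 (R): R=RRWR U=OWBG F=WYWG D=GRYY B=BYBB
After move 6 (U): U=BOGW F=RRWG R=BYWR B=GOBB L=WYOO
Query: B face = GOBB

Answer: G O B B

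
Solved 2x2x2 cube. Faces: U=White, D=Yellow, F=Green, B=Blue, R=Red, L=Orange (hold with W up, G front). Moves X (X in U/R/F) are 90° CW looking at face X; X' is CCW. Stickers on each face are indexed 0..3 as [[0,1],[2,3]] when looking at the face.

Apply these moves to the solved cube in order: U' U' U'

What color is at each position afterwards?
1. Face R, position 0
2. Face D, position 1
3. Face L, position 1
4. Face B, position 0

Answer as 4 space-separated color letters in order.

After move 1 (U'): U=WWWW F=OOGG R=GGRR B=RRBB L=BBOO
After move 2 (U'): U=WWWW F=BBGG R=OORR B=GGBB L=RROO
After move 3 (U'): U=WWWW F=RRGG R=BBRR B=OOBB L=GGOO
Query 1: R[0] = B
Query 2: D[1] = Y
Query 3: L[1] = G
Query 4: B[0] = O

Answer: B Y G O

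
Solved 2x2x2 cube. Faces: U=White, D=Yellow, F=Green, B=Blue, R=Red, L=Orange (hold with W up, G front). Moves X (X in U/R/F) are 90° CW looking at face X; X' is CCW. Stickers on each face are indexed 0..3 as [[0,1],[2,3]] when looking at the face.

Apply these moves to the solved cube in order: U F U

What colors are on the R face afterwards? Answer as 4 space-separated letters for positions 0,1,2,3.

After move 1 (U): U=WWWW F=RRGG R=BBRR B=OOBB L=GGOO
After move 2 (F): F=GRGR U=WWOG R=WBWR D=RBYY L=GYOY
After move 3 (U): U=OWGW F=WBGR R=OOWR B=GYBB L=GROY
Query: R face = OOWR

Answer: O O W R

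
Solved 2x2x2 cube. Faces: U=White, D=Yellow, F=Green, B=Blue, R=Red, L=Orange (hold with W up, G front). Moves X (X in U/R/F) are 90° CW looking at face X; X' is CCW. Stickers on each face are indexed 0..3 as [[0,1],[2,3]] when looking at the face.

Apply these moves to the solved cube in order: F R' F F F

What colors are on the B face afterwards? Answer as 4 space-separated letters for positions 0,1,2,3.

Answer: Y B R B

Derivation:
After move 1 (F): F=GGGG U=WWOO R=WRWR D=RRYY L=OYOY
After move 2 (R'): R=RRWW U=WBOB F=GWGO D=RGYG B=YBRB
After move 3 (F): F=GGOW U=WBYY R=ORBW D=WRYG L=OROG
After move 4 (F): F=OGWG U=WBGR R=YRYW D=BOYG L=OWOR
After move 5 (F): F=WOGG U=WBRW R=GRRW D=YYYG L=OBOO
Query: B face = YBRB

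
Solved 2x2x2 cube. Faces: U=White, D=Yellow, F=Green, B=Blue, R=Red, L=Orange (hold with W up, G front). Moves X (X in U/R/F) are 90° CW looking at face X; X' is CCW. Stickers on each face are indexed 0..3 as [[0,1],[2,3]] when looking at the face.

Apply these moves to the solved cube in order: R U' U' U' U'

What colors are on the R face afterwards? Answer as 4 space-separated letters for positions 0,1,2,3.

After move 1 (R): R=RRRR U=WGWG F=GYGY D=YBYB B=WBWB
After move 2 (U'): U=GGWW F=OOGY R=GYRR B=RRWB L=WBOO
After move 3 (U'): U=GWGW F=WBGY R=OORR B=GYWB L=RROO
After move 4 (U'): U=WWGG F=RRGY R=WBRR B=OOWB L=GYOO
After move 5 (U'): U=WGWG F=GYGY R=RRRR B=WBWB L=OOOO
Query: R face = RRRR

Answer: R R R R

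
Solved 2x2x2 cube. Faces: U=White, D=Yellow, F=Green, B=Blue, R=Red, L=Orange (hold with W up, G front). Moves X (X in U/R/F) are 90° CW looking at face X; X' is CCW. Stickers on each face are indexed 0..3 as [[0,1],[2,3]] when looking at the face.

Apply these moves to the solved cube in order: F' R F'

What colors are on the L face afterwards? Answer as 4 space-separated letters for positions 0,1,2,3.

Answer: O G O R

Derivation:
After move 1 (F'): F=GGGG U=WWRR R=YRYR D=OOYY L=OWOW
After move 2 (R): R=YYRR U=WGRG F=GOGY D=OBYB B=RBWB
After move 3 (F'): F=OYGG U=WGYR R=BYOR D=WWYB L=OGOR
Query: L face = OGOR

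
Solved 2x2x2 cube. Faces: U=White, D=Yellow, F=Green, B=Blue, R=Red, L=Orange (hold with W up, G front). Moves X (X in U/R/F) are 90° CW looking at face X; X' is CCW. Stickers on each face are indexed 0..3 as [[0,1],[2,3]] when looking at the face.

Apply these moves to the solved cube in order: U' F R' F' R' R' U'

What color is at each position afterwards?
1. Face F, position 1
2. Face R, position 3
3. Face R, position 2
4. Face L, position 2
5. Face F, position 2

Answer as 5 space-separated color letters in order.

After move 1 (U'): U=WWWW F=OOGG R=GGRR B=RRBB L=BBOO
After move 2 (F): F=GOGO U=WWOB R=WGWR D=RGYY L=BYOY
After move 3 (R'): R=GRWW U=WBOR F=GWGB D=ROYO B=YRGB
After move 4 (F'): F=WBGG U=WBGW R=ORRW D=YYYO L=BROO
After move 5 (R'): R=RWOR U=WGGY F=WBGW D=YBYG B=ORYB
After move 6 (R'): R=WRRO U=WYGO F=WGGY D=YBYW B=GRBB
After move 7 (U'): U=YOWG F=BRGY R=WGRO B=WRBB L=GROO
Query 1: F[1] = R
Query 2: R[3] = O
Query 3: R[2] = R
Query 4: L[2] = O
Query 5: F[2] = G

Answer: R O R O G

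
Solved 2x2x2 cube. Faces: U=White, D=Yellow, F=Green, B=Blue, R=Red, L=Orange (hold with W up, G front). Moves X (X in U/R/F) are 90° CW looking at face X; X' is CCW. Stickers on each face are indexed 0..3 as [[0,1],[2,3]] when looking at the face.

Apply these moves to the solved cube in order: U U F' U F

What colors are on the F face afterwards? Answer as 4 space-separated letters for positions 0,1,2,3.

After move 1 (U): U=WWWW F=RRGG R=BBRR B=OOBB L=GGOO
After move 2 (U): U=WWWW F=BBGG R=OORR B=GGBB L=RROO
After move 3 (F'): F=BGBG U=WWOR R=YOYR D=ROYY L=RWOW
After move 4 (U): U=OWRW F=YOBG R=GGYR B=RWBB L=BGOW
After move 5 (F): F=BYGO U=OWWG R=RGWR D=YGYY L=BROO
Query: F face = BYGO

Answer: B Y G O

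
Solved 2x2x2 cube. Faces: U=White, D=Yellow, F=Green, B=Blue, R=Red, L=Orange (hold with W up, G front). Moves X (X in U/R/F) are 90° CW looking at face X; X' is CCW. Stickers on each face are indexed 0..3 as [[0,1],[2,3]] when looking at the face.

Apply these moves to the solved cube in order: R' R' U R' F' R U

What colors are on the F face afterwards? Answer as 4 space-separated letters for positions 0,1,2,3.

Answer: Y R R B

Derivation:
After move 1 (R'): R=RRRR U=WBWB F=GWGW D=YGYG B=YBYB
After move 2 (R'): R=RRRR U=WYWY F=GBGB D=YWYW B=GBGB
After move 3 (U): U=WWYY F=RRGB R=GBRR B=OOGB L=GBOO
After move 4 (R'): R=BRGR U=WGYO F=RWGY D=YRYB B=WOWB
After move 5 (F'): F=WYRG U=WGBG R=RRYR D=BOYB L=GOOY
After move 6 (R): R=YRRR U=WYBG F=WORB D=BWYW B=GOGB
After move 7 (U): U=BWGY F=YRRB R=GORR B=GOGB L=WOOY
Query: F face = YRRB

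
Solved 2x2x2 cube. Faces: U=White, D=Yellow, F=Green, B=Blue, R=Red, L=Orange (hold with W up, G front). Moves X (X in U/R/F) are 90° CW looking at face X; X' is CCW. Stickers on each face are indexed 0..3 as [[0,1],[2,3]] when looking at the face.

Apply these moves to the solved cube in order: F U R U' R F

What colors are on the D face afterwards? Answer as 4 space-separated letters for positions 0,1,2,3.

After move 1 (F): F=GGGG U=WWOO R=WRWR D=RRYY L=OYOY
After move 2 (U): U=OWOW F=WRGG R=BBWR B=OYBB L=GGOY
After move 3 (R): R=WBRB U=OROG F=WRGY D=RBYO B=WYWB
After move 4 (U'): U=RGOO F=GGGY R=WRRB B=WBWB L=WYOY
After move 5 (R): R=RWBR U=RGOY F=GBGO D=RWYW B=OBGB
After move 6 (F): F=GGOB U=RGYY R=OWYR D=BRYW L=WROW
Query: D face = BRYW

Answer: B R Y W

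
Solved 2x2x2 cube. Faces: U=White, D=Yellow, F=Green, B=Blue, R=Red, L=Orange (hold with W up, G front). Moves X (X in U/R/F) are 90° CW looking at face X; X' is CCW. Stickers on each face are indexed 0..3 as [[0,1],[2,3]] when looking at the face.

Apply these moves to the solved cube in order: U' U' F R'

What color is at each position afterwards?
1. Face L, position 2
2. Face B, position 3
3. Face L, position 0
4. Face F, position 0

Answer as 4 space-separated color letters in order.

Answer: O B R G

Derivation:
After move 1 (U'): U=WWWW F=OOGG R=GGRR B=RRBB L=BBOO
After move 2 (U'): U=WWWW F=BBGG R=OORR B=GGBB L=RROO
After move 3 (F): F=GBGB U=WWOR R=WOWR D=ROYY L=RYOY
After move 4 (R'): R=ORWW U=WBOG F=GWGR D=RBYB B=YGOB
Query 1: L[2] = O
Query 2: B[3] = B
Query 3: L[0] = R
Query 4: F[0] = G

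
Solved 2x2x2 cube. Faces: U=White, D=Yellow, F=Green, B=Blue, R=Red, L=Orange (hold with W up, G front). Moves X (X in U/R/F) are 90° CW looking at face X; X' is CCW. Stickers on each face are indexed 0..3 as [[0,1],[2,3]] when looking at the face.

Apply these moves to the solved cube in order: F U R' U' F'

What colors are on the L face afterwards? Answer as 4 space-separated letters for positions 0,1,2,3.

After move 1 (F): F=GGGG U=WWOO R=WRWR D=RRYY L=OYOY
After move 2 (U): U=OWOW F=WRGG R=BBWR B=OYBB L=GGOY
After move 3 (R'): R=BRBW U=OBOO F=WWGW D=RRYG B=YYRB
After move 4 (U'): U=BOOO F=GGGW R=WWBW B=BRRB L=YYOY
After move 5 (F'): F=GWGG U=BOWB R=RWRW D=YYYG L=YOOO
Query: L face = YOOO

Answer: Y O O O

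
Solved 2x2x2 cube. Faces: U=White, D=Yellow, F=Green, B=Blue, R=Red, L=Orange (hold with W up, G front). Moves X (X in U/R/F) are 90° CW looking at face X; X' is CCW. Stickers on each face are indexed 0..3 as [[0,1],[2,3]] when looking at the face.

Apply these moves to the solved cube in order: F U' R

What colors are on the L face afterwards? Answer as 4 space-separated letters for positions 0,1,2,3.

Answer: B B O Y

Derivation:
After move 1 (F): F=GGGG U=WWOO R=WRWR D=RRYY L=OYOY
After move 2 (U'): U=WOWO F=OYGG R=GGWR B=WRBB L=BBOY
After move 3 (R): R=WGRG U=WYWG F=ORGY D=RBYW B=OROB
Query: L face = BBOY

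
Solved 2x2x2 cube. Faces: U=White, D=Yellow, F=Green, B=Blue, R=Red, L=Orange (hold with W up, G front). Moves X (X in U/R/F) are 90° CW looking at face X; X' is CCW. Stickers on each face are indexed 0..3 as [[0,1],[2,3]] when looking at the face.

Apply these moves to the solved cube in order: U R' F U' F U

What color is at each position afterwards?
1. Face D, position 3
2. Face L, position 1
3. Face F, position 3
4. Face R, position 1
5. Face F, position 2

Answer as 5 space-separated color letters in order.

After move 1 (U): U=WWWW F=RRGG R=BBRR B=OOBB L=GGOO
After move 2 (R'): R=BRBR U=WBWO F=RWGW D=YRYG B=YOYB
After move 3 (F): F=GRWW U=WBOG R=WROR D=BBYG L=GYOR
After move 4 (U'): U=BGWO F=GYWW R=GROR B=WRYB L=YOOR
After move 5 (F): F=WGWY U=BGRO R=WROR D=OGYG L=YBOB
After move 6 (U): U=RBOG F=WRWY R=WROR B=YBYB L=WGOB
Query 1: D[3] = G
Query 2: L[1] = G
Query 3: F[3] = Y
Query 4: R[1] = R
Query 5: F[2] = W

Answer: G G Y R W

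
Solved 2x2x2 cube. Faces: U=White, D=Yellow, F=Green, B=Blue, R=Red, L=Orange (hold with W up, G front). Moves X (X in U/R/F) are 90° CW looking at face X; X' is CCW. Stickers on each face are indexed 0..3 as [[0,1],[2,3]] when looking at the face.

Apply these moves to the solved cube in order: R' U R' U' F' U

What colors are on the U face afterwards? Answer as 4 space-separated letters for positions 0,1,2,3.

After move 1 (R'): R=RRRR U=WBWB F=GWGW D=YGYG B=YBYB
After move 2 (U): U=WWBB F=RRGW R=YBRR B=OOYB L=GWOO
After move 3 (R'): R=BRYR U=WYBO F=RWGB D=YRYW B=GOGB
After move 4 (U'): U=YOWB F=GWGB R=RWYR B=BRGB L=GOOO
After move 5 (F'): F=WBGG U=YORY R=RWYR D=OOYW L=GBOW
After move 6 (U): U=RYYO F=RWGG R=BRYR B=GBGB L=WBOW
Query: U face = RYYO

Answer: R Y Y O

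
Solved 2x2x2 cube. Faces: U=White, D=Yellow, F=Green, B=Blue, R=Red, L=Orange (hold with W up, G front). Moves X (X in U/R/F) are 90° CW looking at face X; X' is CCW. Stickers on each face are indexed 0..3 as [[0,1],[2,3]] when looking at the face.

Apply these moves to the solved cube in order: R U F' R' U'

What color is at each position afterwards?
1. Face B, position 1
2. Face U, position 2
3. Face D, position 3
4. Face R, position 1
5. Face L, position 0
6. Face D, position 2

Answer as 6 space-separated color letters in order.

Answer: R W G W B Y

Derivation:
After move 1 (R): R=RRRR U=WGWG F=GYGY D=YBYB B=WBWB
After move 2 (U): U=WWGG F=RRGY R=WBRR B=OOWB L=GYOO
After move 3 (F'): F=RYRG U=WWWR R=BBYR D=YOYB L=GGOG
After move 4 (R'): R=BRBY U=WWWO F=RWRR D=YYYG B=BOOB
After move 5 (U'): U=WOWW F=GGRR R=RWBY B=BROB L=BOOG
Query 1: B[1] = R
Query 2: U[2] = W
Query 3: D[3] = G
Query 4: R[1] = W
Query 5: L[0] = B
Query 6: D[2] = Y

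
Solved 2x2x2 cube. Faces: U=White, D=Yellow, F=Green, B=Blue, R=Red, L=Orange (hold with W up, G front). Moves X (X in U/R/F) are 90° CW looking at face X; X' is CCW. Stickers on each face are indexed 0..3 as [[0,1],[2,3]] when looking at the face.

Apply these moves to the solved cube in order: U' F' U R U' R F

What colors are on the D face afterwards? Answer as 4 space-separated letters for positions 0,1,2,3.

Answer: R R Y Y

Derivation:
After move 1 (U'): U=WWWW F=OOGG R=GGRR B=RRBB L=BBOO
After move 2 (F'): F=OGOG U=WWGR R=YGYR D=BOYY L=BWOW
After move 3 (U): U=GWRW F=YGOG R=RRYR B=BWBB L=OGOW
After move 4 (R): R=YRRR U=GGRG F=YOOY D=BBYB B=WWWB
After move 5 (U'): U=GGGR F=OGOY R=YORR B=YRWB L=WWOW
After move 6 (R): R=RYRO U=GGGY F=OBOB D=BWYY B=RRGB
After move 7 (F): F=OOBB U=GGWW R=GYYO D=RRYY L=WBOW
Query: D face = RRYY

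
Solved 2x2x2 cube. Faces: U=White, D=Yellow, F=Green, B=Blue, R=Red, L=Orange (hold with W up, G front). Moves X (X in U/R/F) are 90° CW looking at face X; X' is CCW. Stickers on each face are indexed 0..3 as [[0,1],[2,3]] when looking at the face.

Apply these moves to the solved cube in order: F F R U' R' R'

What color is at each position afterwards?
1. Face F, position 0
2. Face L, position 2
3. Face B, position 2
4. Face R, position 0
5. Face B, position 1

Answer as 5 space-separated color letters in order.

Answer: O O R R O

Derivation:
After move 1 (F): F=GGGG U=WWOO R=WRWR D=RRYY L=OYOY
After move 2 (F): F=GGGG U=WWYY R=OROR D=WWYY L=OROR
After move 3 (R): R=OORR U=WGYG F=GWGY D=WBYB B=YBWB
After move 4 (U'): U=GGWY F=ORGY R=GWRR B=OOWB L=YBOR
After move 5 (R'): R=WRGR U=GWWO F=OGGY D=WRYY B=BOBB
After move 6 (R'): R=RRWG U=GBWB F=OWGO D=WGYY B=YORB
Query 1: F[0] = O
Query 2: L[2] = O
Query 3: B[2] = R
Query 4: R[0] = R
Query 5: B[1] = O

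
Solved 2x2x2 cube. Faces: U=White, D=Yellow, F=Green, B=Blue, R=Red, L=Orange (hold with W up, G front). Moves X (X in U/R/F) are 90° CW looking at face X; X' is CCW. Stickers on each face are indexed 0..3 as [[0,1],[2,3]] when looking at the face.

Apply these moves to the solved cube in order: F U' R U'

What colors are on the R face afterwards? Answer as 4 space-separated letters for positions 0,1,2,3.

After move 1 (F): F=GGGG U=WWOO R=WRWR D=RRYY L=OYOY
After move 2 (U'): U=WOWO F=OYGG R=GGWR B=WRBB L=BBOY
After move 3 (R): R=WGRG U=WYWG F=ORGY D=RBYW B=OROB
After move 4 (U'): U=YGWW F=BBGY R=ORRG B=WGOB L=OROY
Query: R face = ORRG

Answer: O R R G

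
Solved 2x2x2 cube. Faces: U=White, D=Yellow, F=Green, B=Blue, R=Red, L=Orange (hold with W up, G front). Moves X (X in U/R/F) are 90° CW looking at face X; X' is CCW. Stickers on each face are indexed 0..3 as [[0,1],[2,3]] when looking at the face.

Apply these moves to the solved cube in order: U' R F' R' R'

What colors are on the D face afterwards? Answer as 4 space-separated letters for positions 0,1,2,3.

After move 1 (U'): U=WWWW F=OOGG R=GGRR B=RRBB L=BBOO
After move 2 (R): R=RGRG U=WOWG F=OYGY D=YBYR B=WRWB
After move 3 (F'): F=YYOG U=WORR R=BGYG D=BOYR L=BGOW
After move 4 (R'): R=GGBY U=WWRW F=YOOR D=BYYG B=RROB
After move 5 (R'): R=GYGB U=WORR F=YWOW D=BOYR B=GRYB
Query: D face = BOYR

Answer: B O Y R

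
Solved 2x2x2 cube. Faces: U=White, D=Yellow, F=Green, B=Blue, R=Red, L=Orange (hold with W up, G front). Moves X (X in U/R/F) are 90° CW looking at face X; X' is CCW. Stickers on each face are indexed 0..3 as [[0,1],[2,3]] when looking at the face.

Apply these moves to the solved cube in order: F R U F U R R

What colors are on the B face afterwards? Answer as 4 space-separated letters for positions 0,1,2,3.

After move 1 (F): F=GGGG U=WWOO R=WRWR D=RRYY L=OYOY
After move 2 (R): R=WWRR U=WGOG F=GRGY D=RBYB B=OBWB
After move 3 (U): U=OWGG F=WWGY R=OBRR B=OYWB L=GROY
After move 4 (F): F=GWYW U=OWYR R=GBGR D=ROYB L=GROB
After move 5 (U): U=YORW F=GBYW R=OYGR B=GRWB L=GWOB
After move 6 (R): R=GORY U=YBRW F=GOYB D=RWYG B=WROB
After move 7 (R): R=RGYO U=YORB F=GWYG D=ROYW B=WRBB
Query: B face = WRBB

Answer: W R B B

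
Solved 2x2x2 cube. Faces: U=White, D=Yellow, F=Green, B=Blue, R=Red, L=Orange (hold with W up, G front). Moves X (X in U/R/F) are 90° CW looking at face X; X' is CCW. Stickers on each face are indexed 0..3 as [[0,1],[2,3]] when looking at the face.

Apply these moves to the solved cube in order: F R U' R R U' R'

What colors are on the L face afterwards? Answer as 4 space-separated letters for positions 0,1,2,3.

Answer: Y W O Y

Derivation:
After move 1 (F): F=GGGG U=WWOO R=WRWR D=RRYY L=OYOY
After move 2 (R): R=WWRR U=WGOG F=GRGY D=RBYB B=OBWB
After move 3 (U'): U=GGWO F=OYGY R=GRRR B=WWWB L=OBOY
After move 4 (R): R=RGRR U=GYWY F=OBGB D=RWYW B=OWGB
After move 5 (R): R=RRRG U=GBWB F=OWGW D=RGYO B=YWYB
After move 6 (U'): U=BBGW F=OBGW R=OWRG B=RRYB L=YWOY
After move 7 (R'): R=WGOR U=BYGR F=OBGW D=RBYW B=ORGB
Query: L face = YWOY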